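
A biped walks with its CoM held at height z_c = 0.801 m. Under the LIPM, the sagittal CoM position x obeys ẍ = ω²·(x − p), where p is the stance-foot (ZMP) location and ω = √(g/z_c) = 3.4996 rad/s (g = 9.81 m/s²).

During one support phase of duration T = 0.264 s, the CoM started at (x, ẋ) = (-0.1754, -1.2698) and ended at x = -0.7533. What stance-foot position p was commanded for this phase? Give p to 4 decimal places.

ωT = 3.4996·0.264 = 0.923894; cosh(ωT) = 1.458026, sinh(ωT) = 1.061056
x(T) = p + (x₀−p)·cosh(ωT) + (ẋ₀/ω)·sinh(ωT) ⇒ p·(1 − cosh) = x(T) − x₀·cosh − (ẋ₀/ω)·sinh
numerator   = -0.7533 − (-0.1754)·1.458026 − (-1.2698/3.4996)·1.061056 = -0.112567
denominator = 1 − 1.458026 = -0.458026
p = -0.112567 / -0.458026 = 0.2458

p = 0.2458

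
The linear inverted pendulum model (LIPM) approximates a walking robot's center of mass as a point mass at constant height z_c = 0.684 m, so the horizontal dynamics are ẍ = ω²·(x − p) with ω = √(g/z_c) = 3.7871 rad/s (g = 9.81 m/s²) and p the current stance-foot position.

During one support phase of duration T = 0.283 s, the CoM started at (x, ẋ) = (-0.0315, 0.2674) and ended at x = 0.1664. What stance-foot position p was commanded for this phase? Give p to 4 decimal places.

ωT = 3.7871·0.283 = 1.071749; cosh(ωT) = 1.631446, sinh(ωT) = 1.289037
x(T) = p + (x₀−p)·cosh(ωT) + (ẋ₀/ω)·sinh(ωT) ⇒ p·(1 − cosh) = x(T) − x₀·cosh − (ẋ₀/ω)·sinh
numerator   = 0.1664 − (-0.0315)·1.631446 − (0.2674/3.7871)·1.289037 = 0.126774
denominator = 1 − 1.631446 = -0.631446
p = 0.126774 / -0.631446 = -0.2008

p = -0.2008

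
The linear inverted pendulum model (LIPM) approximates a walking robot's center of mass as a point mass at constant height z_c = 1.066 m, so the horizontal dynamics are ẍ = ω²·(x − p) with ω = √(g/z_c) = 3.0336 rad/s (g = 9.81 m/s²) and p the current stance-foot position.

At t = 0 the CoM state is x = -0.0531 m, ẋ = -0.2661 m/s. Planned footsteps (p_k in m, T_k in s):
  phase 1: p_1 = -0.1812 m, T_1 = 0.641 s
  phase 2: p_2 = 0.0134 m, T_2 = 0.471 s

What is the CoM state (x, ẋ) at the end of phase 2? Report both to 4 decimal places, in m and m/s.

x = 0.1768, ẋ = 0.6146

phase 1: p=-0.1812, T=0.641, ωT=1.944538, cosh=3.566726, sinh=3.423673; start (x,ẋ)=(-0.053100, -0.266100) → end (x,ẋ)=(-0.024619, 0.381348)
phase 2: p=0.0134, T=0.471, ωT=1.428826, cosh=2.206692, sinh=1.967102; start (x,ẋ)=(-0.024619, 0.381348) → end (x,ẋ)=(0.176785, 0.614645)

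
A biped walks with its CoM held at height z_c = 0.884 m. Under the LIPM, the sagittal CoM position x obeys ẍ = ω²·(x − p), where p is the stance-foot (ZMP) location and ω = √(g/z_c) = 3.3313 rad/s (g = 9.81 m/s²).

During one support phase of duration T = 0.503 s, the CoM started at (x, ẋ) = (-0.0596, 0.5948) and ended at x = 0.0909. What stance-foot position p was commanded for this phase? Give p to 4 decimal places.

p = 0.1159

ωT = 3.3313·0.503 = 1.675644; cosh(ωT) = 2.764711, sinh(ωT) = 2.577523
x(T) = p + (x₀−p)·cosh(ωT) + (ẋ₀/ω)·sinh(ωT) ⇒ p·(1 − cosh) = x(T) − x₀·cosh − (ẋ₀/ω)·sinh
numerator   = 0.0909 − (-0.0596)·2.764711 − (0.5948/3.3313)·2.577523 = -0.204537
denominator = 1 − 2.764711 = -1.764711
p = -0.204537 / -1.764711 = 0.1159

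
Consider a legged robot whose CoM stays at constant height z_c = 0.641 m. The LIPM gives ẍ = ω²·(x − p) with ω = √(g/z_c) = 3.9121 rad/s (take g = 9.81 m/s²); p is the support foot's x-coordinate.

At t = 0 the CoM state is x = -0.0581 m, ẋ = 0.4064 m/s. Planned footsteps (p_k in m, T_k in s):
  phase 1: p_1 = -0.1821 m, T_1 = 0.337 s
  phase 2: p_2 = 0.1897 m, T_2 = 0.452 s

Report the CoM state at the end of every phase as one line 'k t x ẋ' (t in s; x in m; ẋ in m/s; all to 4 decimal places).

1 0.3370 0.2464 1.6554
2 0.7890 1.5647 5.6235

phase 1: p=-0.1821, T=0.337, ωT=1.318378, cosh=2.002461, sinh=1.734892; start (x,ẋ)=(-0.058100, 0.406400) → end (x,ẋ)=(0.246431, 1.655397)
phase 2: p=0.1897, T=0.452, ωT=1.768269, cosh=3.015664, sinh=2.845036; start (x,ẋ)=(0.246431, 1.655397) → end (x,ẋ)=(1.564652, 5.623539)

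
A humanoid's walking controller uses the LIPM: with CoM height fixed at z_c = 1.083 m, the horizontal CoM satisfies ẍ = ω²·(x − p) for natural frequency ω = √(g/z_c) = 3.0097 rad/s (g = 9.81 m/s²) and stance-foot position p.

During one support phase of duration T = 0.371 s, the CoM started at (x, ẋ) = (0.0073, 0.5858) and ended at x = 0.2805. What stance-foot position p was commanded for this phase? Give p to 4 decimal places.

ωT = 3.0097·0.371 = 1.116599; cosh(ωT) = 1.690919, sinh(ωT) = 1.363528
x(T) = p + (x₀−p)·cosh(ωT) + (ẋ₀/ω)·sinh(ωT) ⇒ p·(1 − cosh) = x(T) − x₀·cosh − (ẋ₀/ω)·sinh
numerator   = 0.2805 − (0.0073)·1.690919 − (0.5858/3.0097)·1.363528 = 0.002763
denominator = 1 − 1.690919 = -0.690919
p = 0.002763 / -0.690919 = -0.0040

p = -0.0040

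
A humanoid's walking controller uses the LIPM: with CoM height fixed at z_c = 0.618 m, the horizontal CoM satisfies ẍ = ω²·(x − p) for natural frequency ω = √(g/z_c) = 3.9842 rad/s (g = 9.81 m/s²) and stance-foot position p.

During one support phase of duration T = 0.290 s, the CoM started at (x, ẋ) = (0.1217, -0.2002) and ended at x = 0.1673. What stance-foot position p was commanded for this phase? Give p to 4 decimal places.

ωT = 3.9842·0.290 = 1.155418; cosh(ωT) = 1.745138, sinh(ωT) = 1.430212
x(T) = p + (x₀−p)·cosh(ωT) + (ẋ₀/ω)·sinh(ωT) ⇒ p·(1 − cosh) = x(T) − x₀·cosh − (ẋ₀/ω)·sinh
numerator   = 0.1673 − (0.1217)·1.745138 − (-0.2002/3.9842)·1.430212 = 0.026783
denominator = 1 − 1.745138 = -0.745138
p = 0.026783 / -0.745138 = -0.0359

p = -0.0359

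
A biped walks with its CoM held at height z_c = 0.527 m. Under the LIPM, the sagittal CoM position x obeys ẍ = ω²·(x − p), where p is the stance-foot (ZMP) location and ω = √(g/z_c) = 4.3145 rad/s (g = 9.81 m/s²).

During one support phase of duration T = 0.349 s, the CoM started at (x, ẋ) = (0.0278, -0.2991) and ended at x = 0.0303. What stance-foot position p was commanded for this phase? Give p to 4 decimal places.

p = -0.0829

ωT = 4.3145·0.349 = 1.505760; cosh(ωT) = 2.364714, sinh(ωT) = 2.142866
x(T) = p + (x₀−p)·cosh(ωT) + (ẋ₀/ω)·sinh(ωT) ⇒ p·(1 − cosh) = x(T) − x₀·cosh − (ẋ₀/ω)·sinh
numerator   = 0.0303 − (0.0278)·2.364714 − (-0.2991/4.3145)·2.142866 = 0.113114
denominator = 1 − 2.364714 = -1.364714
p = 0.113114 / -1.364714 = -0.0829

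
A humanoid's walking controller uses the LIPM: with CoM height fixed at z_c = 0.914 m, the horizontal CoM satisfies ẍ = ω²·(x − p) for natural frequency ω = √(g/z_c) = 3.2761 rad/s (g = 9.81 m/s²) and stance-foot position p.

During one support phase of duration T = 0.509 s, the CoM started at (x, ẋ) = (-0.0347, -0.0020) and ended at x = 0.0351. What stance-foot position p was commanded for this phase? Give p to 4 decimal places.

p = -0.0756

ωT = 3.2761·0.509 = 1.667535; cosh(ωT) = 2.743900, sinh(ωT) = 2.555189
x(T) = p + (x₀−p)·cosh(ωT) + (ẋ₀/ω)·sinh(ωT) ⇒ p·(1 − cosh) = x(T) − x₀·cosh − (ẋ₀/ω)·sinh
numerator   = 0.0351 − (-0.0347)·2.743900 − (-0.0020/3.2761)·2.555189 = 0.131873
denominator = 1 − 2.743900 = -1.743900
p = 0.131873 / -1.743900 = -0.0756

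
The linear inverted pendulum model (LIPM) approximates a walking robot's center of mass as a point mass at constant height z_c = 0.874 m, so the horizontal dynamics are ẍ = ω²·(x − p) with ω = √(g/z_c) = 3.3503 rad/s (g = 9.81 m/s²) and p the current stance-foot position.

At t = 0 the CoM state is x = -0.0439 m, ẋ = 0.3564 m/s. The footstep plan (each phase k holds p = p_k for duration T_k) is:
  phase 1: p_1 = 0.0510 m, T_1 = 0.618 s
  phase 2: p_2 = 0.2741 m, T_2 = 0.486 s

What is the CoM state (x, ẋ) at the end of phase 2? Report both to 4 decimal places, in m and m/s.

x = -0.0868, ẋ = -1.0457

phase 1: p=0.0510, T=0.618, ωT=2.070485, cosh=4.027398, sinh=3.901273; start (x,ẋ)=(-0.043900, 0.356400) → end (x,ẋ)=(0.083812, 0.194980)
phase 2: p=0.2741, T=0.486, ωT=1.628246, cosh=2.645601, sinh=2.449328; start (x,ẋ)=(0.083812, 0.194980) → end (x,ẋ)=(-0.086781, -1.045663)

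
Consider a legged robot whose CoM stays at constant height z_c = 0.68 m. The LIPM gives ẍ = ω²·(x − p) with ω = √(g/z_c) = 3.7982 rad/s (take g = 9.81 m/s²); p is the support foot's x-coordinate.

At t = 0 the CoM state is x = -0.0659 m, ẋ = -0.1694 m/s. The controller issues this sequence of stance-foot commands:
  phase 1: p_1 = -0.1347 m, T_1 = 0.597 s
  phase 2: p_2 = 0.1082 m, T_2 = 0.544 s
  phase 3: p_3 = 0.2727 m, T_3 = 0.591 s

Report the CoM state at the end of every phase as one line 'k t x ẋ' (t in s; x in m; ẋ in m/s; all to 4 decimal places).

phase 1: p=-0.1347, T=0.597, ωT=2.267525, cosh=4.879523, sinh=4.775955; start (x,ẋ)=(-0.065900, -0.169400) → end (x,ẋ)=(-0.011997, 0.421443)
phase 2: p=0.1082, T=0.544, ωT=2.066221, cosh=4.010797, sinh=3.884133; start (x,ẋ)=(-0.011997, 0.421443) → end (x,ẋ)=(0.057093, -0.082906)
phase 3: p=0.2727, T=0.591, ωT=2.244736, cosh=4.771940, sinh=4.665985; start (x,ẋ)=(0.057093, -0.082906) → end (x,ẋ)=(-0.858011, -4.216681)

1 0.5970 -0.0120 0.4214
2 1.1410 0.0571 -0.0829
3 1.7320 -0.8580 -4.2167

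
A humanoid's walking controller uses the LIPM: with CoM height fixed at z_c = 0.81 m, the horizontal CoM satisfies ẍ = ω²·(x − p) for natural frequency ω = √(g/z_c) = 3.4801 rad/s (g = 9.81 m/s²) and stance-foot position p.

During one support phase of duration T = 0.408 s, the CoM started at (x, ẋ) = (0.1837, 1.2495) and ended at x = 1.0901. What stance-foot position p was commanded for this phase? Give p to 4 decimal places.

ωT = 3.4801·0.408 = 1.419881; cosh(ωT) = 2.189185, sinh(ωT) = 1.947442
x(T) = p + (x₀−p)·cosh(ωT) + (ẋ₀/ω)·sinh(ωT) ⇒ p·(1 − cosh) = x(T) − x₀·cosh − (ẋ₀/ω)·sinh
numerator   = 1.0901 − (0.1837)·2.189185 − (1.2495/3.4801)·1.947442 = -0.011266
denominator = 1 − 2.189185 = -1.189185
p = -0.011266 / -1.189185 = 0.0095

p = 0.0095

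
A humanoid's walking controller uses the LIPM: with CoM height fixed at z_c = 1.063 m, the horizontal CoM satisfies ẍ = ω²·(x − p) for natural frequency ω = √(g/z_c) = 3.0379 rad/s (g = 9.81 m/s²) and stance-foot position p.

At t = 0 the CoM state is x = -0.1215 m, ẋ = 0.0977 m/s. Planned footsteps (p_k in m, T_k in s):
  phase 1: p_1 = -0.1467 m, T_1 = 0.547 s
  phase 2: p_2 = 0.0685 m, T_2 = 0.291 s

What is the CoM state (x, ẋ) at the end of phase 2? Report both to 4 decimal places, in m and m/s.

phase 1: p=-0.1467, T=0.547, ωT=1.661731, cosh=2.729117, sinh=2.539307; start (x,ẋ)=(-0.121500, 0.097700) → end (x,ẋ)=(0.003739, 0.461032)
phase 2: p=0.0685, T=0.291, ωT=0.884029, cosh=1.416874, sinh=1.003759; start (x,ẋ)=(0.003739, 0.461032) → end (x,ẋ)=(0.129072, 0.455746)

x = 0.1291, ẋ = 0.4557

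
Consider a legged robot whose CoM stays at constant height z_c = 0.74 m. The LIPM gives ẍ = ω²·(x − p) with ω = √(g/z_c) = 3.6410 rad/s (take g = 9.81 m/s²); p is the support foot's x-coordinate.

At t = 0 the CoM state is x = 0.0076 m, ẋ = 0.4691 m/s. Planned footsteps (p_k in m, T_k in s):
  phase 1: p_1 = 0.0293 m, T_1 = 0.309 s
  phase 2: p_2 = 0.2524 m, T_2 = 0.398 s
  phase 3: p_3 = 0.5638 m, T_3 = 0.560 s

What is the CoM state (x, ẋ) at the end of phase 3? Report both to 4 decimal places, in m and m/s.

x = 1.0928, ẋ = 2.1038

phase 1: p=0.0293, T=0.309, ωT=1.125069, cosh=1.702530, sinh=1.377900; start (x,ẋ)=(0.007600, 0.469100) → end (x,ẋ)=(0.169881, 0.689789)
phase 2: p=0.2524, T=0.398, ωT=1.449118, cosh=2.247067, sinh=2.012289; start (x,ẋ)=(0.169881, 0.689789) → end (x,ẋ)=(0.448204, 0.945409)
phase 3: p=0.5638, T=0.560, ωT=2.038960, cosh=3.906390, sinh=3.776226; start (x,ẋ)=(0.448204, 0.945409) → end (x,ẋ)=(1.092758, 2.103779)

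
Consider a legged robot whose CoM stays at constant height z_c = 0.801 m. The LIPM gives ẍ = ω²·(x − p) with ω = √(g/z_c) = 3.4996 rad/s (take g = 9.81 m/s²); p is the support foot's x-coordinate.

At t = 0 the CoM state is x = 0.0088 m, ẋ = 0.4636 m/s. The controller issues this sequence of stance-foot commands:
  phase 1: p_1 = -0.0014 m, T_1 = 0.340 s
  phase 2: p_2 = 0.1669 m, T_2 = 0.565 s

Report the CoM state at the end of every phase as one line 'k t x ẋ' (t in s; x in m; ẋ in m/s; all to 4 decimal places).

phase 1: p=-0.0014, T=0.340, ωT=1.189864, cosh=1.795448, sinh=1.491186; start (x,ẋ)=(0.008800, 0.463600) → end (x,ẋ)=(0.214454, 0.885599)
phase 2: p=0.1669, T=0.565, ωT=1.977274, cosh=3.680736, sinh=3.542290; start (x,ẋ)=(0.214454, 0.885599) → end (x,ẋ)=(1.238337, 3.849169)

1 0.3400 0.2145 0.8856
2 0.9050 1.2383 3.8492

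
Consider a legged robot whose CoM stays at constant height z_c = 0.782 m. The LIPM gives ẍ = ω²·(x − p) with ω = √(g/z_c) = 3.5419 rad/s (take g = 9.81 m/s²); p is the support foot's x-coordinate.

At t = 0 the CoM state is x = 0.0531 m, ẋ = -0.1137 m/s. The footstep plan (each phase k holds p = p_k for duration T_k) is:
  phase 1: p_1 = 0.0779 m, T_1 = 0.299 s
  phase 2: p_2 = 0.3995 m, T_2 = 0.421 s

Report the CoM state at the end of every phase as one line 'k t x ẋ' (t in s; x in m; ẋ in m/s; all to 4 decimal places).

phase 1: p=0.0779, T=0.299, ωT=1.059028, cosh=1.615180, sinh=1.268387; start (x,ẋ)=(0.053100, -0.113700) → end (x,ẋ)=(-0.002873, -0.295060)
phase 2: p=0.3995, T=0.421, ωT=1.491140, cosh=2.333636, sinh=2.108520; start (x,ẋ)=(-0.002873, -0.295060) → end (x,ẋ)=(-0.715145, -3.693555)

1 0.2990 -0.0029 -0.2951
2 0.7200 -0.7151 -3.6936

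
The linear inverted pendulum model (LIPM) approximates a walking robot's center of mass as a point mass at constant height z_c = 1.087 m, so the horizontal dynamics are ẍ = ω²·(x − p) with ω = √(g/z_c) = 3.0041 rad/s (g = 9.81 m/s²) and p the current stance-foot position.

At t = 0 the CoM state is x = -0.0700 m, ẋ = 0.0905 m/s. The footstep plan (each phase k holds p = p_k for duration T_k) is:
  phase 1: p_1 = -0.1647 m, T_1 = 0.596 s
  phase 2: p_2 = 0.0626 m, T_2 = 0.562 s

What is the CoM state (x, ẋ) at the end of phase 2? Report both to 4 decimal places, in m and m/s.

x = 1.4511, ẋ = 4.2913

phase 1: p=-0.1647, T=0.596, ωT=1.790444, cosh=3.079498, sinh=2.912612; start (x,ẋ)=(-0.070000, 0.090500) → end (x,ẋ)=(0.214672, 1.107299)
phase 2: p=0.0626, T=0.562, ωT=1.688304, cosh=2.797565, sinh=2.612733; start (x,ẋ)=(0.214672, 1.107299) → end (x,ẋ)=(1.451075, 4.291342)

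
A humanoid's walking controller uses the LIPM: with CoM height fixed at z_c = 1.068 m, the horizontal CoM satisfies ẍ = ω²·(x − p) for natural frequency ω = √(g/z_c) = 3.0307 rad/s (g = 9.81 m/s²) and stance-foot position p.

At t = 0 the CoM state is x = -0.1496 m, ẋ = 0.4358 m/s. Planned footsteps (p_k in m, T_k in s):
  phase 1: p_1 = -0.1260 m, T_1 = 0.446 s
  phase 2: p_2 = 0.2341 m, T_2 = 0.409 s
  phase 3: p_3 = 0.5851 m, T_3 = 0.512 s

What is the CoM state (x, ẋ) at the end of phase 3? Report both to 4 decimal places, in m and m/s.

phase 1: p=-0.1260, T=0.446, ωT=1.351692, cosh=2.061380, sinh=1.802578; start (x,ẋ)=(-0.149600, 0.435800) → end (x,ẋ)=(0.084553, 0.769421)
phase 2: p=0.2341, T=0.409, ωT=1.239556, cosh=1.871797, sinh=1.582284; start (x,ẋ)=(0.084553, 0.769421) → end (x,ẋ)=(0.355883, 0.723060)
phase 3: p=0.5851, T=0.512, ωT=1.551718, cosh=2.465728, sinh=2.253845; start (x,ẋ)=(0.355883, 0.723060) → end (x,ẋ)=(0.557631, 0.217149)

x = 0.5576, ẋ = 0.2171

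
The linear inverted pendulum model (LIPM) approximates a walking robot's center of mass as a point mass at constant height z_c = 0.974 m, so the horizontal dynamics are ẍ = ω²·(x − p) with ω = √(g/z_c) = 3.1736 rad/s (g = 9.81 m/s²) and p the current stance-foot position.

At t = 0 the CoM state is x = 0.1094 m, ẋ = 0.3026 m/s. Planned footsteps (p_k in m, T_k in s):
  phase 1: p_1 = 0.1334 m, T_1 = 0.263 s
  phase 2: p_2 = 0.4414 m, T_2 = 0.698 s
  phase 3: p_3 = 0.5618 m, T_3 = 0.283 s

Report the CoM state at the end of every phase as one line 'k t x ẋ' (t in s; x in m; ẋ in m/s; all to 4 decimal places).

1 0.2630 0.1897 0.3431
2 0.9610 -0.2362 -2.0258
3 1.2440 -1.2338 -5.4920

phase 1: p=0.1334, T=0.263, ωT=0.834657, cosh=1.369023, sinh=0.935000; start (x,ẋ)=(0.109400, 0.302600) → end (x,ẋ)=(0.189695, 0.343051)
phase 2: p=0.4414, T=0.698, ωT=2.215173, cosh=4.636063, sinh=4.526929; start (x,ẋ)=(0.189695, 0.343051) → end (x,ẋ)=(-0.236182, -2.025757)
phase 3: p=0.5618, T=0.283, ωT=0.898129, cosh=1.431168, sinh=1.023837; start (x,ẋ)=(-0.236182, -2.025757) → end (x,ẋ)=(-1.233777, -5.492040)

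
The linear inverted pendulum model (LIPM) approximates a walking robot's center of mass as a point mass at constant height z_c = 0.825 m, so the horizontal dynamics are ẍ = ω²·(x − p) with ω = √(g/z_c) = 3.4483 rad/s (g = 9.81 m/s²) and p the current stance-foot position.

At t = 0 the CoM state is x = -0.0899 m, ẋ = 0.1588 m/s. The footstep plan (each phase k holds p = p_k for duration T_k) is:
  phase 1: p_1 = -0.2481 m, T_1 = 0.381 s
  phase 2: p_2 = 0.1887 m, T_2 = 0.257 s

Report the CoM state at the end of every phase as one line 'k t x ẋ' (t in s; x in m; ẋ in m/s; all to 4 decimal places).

1 0.3810 0.1469 1.2582
2 0.6380 0.4968 1.6403

phase 1: p=-0.2481, T=0.381, ωT=1.313802, cosh=1.994544, sinh=1.725748; start (x,ẋ)=(-0.089900, 0.158800) → end (x,ẋ)=(0.146911, 1.258166)
phase 2: p=0.1887, T=0.257, ωT=0.886213, cosh=1.419070, sinh=1.006856; start (x,ẋ)=(0.146911, 1.258166) → end (x,ẋ)=(0.496765, 1.640334)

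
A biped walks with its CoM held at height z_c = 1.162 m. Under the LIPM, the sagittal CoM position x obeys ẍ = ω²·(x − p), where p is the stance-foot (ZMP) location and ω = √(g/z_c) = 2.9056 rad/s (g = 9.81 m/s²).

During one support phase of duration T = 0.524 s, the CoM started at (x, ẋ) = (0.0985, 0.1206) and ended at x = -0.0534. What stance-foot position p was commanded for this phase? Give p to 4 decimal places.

ωT = 2.9056·0.524 = 1.522534; cosh(ωT) = 2.400993, sinh(ωT) = 2.182835
x(T) = p + (x₀−p)·cosh(ωT) + (ẋ₀/ω)·sinh(ωT) ⇒ p·(1 − cosh) = x(T) − x₀·cosh − (ẋ₀/ω)·sinh
numerator   = -0.0534 − (0.0985)·2.400993 − (0.1206/2.9056)·2.182835 = -0.380499
denominator = 1 − 2.400993 = -1.400993
p = -0.380499 / -1.400993 = 0.2716

p = 0.2716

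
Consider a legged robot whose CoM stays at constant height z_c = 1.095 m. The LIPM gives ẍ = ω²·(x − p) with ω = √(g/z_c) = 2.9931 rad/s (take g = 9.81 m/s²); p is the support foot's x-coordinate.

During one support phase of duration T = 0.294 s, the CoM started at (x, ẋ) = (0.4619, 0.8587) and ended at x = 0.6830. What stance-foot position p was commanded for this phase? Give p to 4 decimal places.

ωT = 2.9931·0.294 = 0.879971; cosh(ωT) = 1.412813, sinh(ωT) = 0.998018
x(T) = p + (x₀−p)·cosh(ωT) + (ẋ₀/ω)·sinh(ωT) ⇒ p·(1 − cosh) = x(T) − x₀·cosh − (ẋ₀/ω)·sinh
numerator   = 0.6830 − (0.4619)·1.412813 − (0.8587/2.9931)·0.998018 = -0.255903
denominator = 1 − 1.412813 = -0.412813
p = -0.255903 / -0.412813 = 0.6199

p = 0.6199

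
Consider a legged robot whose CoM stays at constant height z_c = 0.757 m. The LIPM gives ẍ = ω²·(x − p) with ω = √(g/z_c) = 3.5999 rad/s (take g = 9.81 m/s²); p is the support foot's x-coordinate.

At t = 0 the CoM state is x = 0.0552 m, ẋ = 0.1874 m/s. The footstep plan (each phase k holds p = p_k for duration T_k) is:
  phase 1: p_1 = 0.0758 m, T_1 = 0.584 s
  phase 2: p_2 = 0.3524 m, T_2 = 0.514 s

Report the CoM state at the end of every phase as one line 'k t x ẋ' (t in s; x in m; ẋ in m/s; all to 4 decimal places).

1 0.5840 0.2001 0.4794
2 1.0980 0.2692 -0.1381

phase 1: p=0.0758, T=0.584, ωT=2.102342, cosh=4.153742, sinh=4.031572; start (x,ẋ)=(0.055200, 0.187400) → end (x,ẋ)=(0.200104, 0.479438)
phase 2: p=0.3524, T=0.514, ωT=1.850349, cosh=3.259610, sinh=3.102427; start (x,ẋ)=(0.200104, 0.479438) → end (x,ẋ)=(0.269160, -0.138120)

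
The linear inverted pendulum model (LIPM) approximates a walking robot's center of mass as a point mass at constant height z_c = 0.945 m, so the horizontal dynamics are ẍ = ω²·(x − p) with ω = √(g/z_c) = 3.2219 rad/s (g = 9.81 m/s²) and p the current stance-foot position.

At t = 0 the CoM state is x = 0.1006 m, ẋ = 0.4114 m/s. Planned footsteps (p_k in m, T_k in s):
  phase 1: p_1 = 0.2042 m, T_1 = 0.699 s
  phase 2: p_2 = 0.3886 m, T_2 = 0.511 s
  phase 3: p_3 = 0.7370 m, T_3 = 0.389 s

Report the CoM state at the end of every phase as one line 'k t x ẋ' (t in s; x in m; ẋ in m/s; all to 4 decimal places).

1 0.6990 0.3066 0.4081
2 1.2100 0.4843 0.4378
3 1.5990 0.4769 -0.4805

phase 1: p=0.2042, T=0.699, ωT=2.252108, cosh=4.806468, sinh=4.701290; start (x,ẋ)=(0.100600, 0.411400) → end (x,ẋ)=(0.306551, 0.408143)
phase 2: p=0.3886, T=0.511, ωT=1.646391, cosh=2.690483, sinh=2.497738; start (x,ẋ)=(0.306551, 0.408143) → end (x,ẋ)=(0.484257, 0.437816)
phase 3: p=0.7370, T=0.389, ωT=1.253319, cosh=1.893751, sinh=1.608196; start (x,ẋ)=(0.484257, 0.437816) → end (x,ẋ)=(0.476901, -0.480460)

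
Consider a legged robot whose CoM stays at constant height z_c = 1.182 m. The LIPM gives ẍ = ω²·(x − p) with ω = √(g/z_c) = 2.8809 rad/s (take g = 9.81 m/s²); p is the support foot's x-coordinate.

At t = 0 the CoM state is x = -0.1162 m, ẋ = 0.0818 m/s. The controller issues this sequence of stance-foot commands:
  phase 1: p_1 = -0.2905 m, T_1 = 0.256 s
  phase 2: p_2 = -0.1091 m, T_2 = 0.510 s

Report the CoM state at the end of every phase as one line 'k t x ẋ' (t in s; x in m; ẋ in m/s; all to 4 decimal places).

1 0.2560 -0.0437 0.5099
2 0.7660 0.4047 1.5543

phase 1: p=-0.2905, T=0.256, ωT=0.737510, cosh=1.284514, sinh=0.806210; start (x,ẋ)=(-0.116200, 0.081800) → end (x,ẋ)=(-0.043718, 0.509904)
phase 2: p=-0.1091, T=0.510, ωT=1.469259, cosh=2.288055, sinh=2.057959; start (x,ẋ)=(-0.043718, 0.509904) → end (x,ẋ)=(0.404746, 1.554325)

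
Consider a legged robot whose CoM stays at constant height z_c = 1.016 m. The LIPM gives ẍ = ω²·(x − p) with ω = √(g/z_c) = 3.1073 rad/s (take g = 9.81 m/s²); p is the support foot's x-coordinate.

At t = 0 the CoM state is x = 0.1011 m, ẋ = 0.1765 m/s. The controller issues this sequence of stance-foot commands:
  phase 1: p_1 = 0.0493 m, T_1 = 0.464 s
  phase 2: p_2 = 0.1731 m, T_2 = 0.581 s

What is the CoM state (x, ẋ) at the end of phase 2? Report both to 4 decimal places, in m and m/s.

phase 1: p=0.0493, T=0.464, ωT=1.441787, cosh=2.232375, sinh=1.995871; start (x,ẋ)=(0.101100, 0.176500) → end (x,ẋ)=(0.278306, 0.715266)
phase 2: p=0.1731, T=0.581, ωT=1.805341, cosh=3.123233, sinh=2.958814; start (x,ẋ)=(0.278306, 0.715266) → end (x,ẋ)=(1.182769, 3.201197)

x = 1.1828, ẋ = 3.2012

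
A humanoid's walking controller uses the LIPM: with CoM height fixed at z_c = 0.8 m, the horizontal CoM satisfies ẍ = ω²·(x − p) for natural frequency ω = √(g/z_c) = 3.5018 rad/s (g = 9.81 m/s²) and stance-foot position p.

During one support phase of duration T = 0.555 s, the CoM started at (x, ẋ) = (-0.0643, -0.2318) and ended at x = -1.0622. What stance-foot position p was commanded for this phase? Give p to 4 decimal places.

ωT = 3.5018·0.555 = 1.943499; cosh(ωT) = 3.563172, sinh(ωT) = 3.419970
x(T) = p + (x₀−p)·cosh(ωT) + (ẋ₀/ω)·sinh(ωT) ⇒ p·(1 − cosh) = x(T) − x₀·cosh − (ẋ₀/ω)·sinh
numerator   = -1.0622 − (-0.0643)·3.563172 − (-0.2318/3.5018)·3.419970 = -0.606705
denominator = 1 − 3.563172 = -2.563172
p = -0.606705 / -2.563172 = 0.2367

p = 0.2367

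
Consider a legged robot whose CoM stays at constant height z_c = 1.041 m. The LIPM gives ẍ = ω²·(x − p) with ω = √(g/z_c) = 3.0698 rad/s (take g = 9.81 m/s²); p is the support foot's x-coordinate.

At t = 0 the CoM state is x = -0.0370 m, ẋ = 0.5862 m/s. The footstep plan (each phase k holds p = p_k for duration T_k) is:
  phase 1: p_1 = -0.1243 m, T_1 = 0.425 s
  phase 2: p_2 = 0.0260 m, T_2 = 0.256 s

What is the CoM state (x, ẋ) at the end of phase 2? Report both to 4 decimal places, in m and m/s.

x = 0.9459, ẋ = 3.0735

phase 1: p=-0.1243, T=0.425, ωT=1.304665, cosh=1.978859, sinh=1.707595; start (x,ẋ)=(-0.037000, 0.586200) → end (x,ẋ)=(0.374532, 1.617631)
phase 2: p=0.0260, T=0.256, ωT=0.785869, cosh=1.325018, sinh=0.869294; start (x,ẋ)=(0.374532, 1.617631) → end (x,ẋ)=(0.945886, 3.073469)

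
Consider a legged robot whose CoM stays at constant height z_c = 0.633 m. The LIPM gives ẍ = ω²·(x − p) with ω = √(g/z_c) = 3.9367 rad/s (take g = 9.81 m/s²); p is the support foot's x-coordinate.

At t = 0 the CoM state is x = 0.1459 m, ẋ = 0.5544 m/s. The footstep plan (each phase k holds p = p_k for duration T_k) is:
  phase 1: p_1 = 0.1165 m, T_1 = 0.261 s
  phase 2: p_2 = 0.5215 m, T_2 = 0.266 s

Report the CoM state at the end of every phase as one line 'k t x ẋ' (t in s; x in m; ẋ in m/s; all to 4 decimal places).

phase 1: p=0.1165, T=0.261, ωT=1.027479, cosh=1.575960, sinh=1.218052; start (x,ẋ)=(0.145900, 0.554400) → end (x,ẋ)=(0.334370, 1.014689)
phase 2: p=0.5215, T=0.266, ωT=1.047162, cosh=1.600243, sinh=1.249310; start (x,ẋ)=(0.334370, 1.014689) → end (x,ẋ)=(0.544057, 0.703412)

1 0.2610 0.3344 1.0147
2 0.5270 0.5441 0.7034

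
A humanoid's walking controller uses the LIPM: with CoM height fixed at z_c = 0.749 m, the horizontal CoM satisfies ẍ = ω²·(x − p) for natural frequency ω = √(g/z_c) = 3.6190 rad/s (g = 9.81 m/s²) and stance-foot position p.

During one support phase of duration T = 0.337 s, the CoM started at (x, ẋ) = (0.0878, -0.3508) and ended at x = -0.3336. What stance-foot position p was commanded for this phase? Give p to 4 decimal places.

ωT = 3.6190·0.337 = 1.219603; cosh(ωT) = 1.840595, sinh(ωT) = 1.545248
x(T) = p + (x₀−p)·cosh(ωT) + (ẋ₀/ω)·sinh(ωT) ⇒ p·(1 − cosh) = x(T) − x₀·cosh − (ẋ₀/ω)·sinh
numerator   = -0.3336 − (0.0878)·1.840595 − (-0.3508/3.6190)·1.545248 = -0.345419
denominator = 1 − 1.840595 = -0.840595
p = -0.345419 / -0.840595 = 0.4109

p = 0.4109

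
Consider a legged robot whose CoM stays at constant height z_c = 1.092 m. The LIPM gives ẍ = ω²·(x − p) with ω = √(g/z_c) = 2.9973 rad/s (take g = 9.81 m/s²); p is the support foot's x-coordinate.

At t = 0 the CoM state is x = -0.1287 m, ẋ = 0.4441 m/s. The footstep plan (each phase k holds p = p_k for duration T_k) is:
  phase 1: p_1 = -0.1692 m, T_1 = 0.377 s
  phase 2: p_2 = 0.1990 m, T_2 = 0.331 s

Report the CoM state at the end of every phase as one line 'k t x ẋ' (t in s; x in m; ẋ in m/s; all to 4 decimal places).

1 0.3770 0.1054 0.9274
2 0.7080 0.4153 1.0963

phase 1: p=-0.1692, T=0.377, ωT=1.129982, cosh=1.709320, sinh=1.386281; start (x,ẋ)=(-0.128700, 0.444100) → end (x,ẋ)=(0.105428, 0.927391)
phase 2: p=0.1990, T=0.331, ωT=0.992106, cosh=1.533852, sinh=1.163057; start (x,ẋ)=(0.105428, 0.927391) → end (x,ẋ)=(0.415335, 1.096285)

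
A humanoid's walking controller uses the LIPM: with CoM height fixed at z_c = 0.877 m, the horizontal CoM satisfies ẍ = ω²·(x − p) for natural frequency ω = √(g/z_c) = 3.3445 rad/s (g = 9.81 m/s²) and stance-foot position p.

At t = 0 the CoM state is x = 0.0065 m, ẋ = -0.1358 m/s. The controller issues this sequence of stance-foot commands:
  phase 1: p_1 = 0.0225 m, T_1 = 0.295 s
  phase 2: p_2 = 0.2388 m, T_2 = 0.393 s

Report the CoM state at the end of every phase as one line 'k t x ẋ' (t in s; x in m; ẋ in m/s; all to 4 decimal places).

phase 1: p=0.0225, T=0.295, ωT=0.986627, cosh=1.527503, sinh=1.154671; start (x,ẋ)=(0.006500, -0.135800) → end (x,ẋ)=(-0.048824, -0.269224)
phase 2: p=0.2388, T=0.393, ωT=1.314388, cosh=1.995556, sinh=1.726918; start (x,ẋ)=(-0.048824, -0.269224) → end (x,ẋ)=(-0.474183, -2.198476)

1 0.2950 -0.0488 -0.2692
2 0.6880 -0.4742 -2.1985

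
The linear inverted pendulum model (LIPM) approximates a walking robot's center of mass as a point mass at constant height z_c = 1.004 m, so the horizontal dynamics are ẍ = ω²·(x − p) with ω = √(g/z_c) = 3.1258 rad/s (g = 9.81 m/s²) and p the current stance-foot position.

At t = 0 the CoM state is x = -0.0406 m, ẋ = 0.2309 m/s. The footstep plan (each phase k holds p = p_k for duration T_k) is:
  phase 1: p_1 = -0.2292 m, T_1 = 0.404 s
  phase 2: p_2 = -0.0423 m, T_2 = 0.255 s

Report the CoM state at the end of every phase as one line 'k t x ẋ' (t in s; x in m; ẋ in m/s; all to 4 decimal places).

1 0.4040 0.2510 1.3995
2 0.6590 0.7451 2.6788

phase 1: p=-0.2292, T=0.404, ωT=1.262823, cosh=1.909121, sinh=1.626267; start (x,ẋ)=(-0.040600, 0.230900) → end (x,ẋ)=(0.250991, 1.399543)
phase 2: p=-0.0423, T=0.255, ωT=0.797079, cosh=1.334846, sinh=0.884203; start (x,ẋ)=(0.250991, 1.399543) → end (x,ẋ)=(0.745091, 2.678785)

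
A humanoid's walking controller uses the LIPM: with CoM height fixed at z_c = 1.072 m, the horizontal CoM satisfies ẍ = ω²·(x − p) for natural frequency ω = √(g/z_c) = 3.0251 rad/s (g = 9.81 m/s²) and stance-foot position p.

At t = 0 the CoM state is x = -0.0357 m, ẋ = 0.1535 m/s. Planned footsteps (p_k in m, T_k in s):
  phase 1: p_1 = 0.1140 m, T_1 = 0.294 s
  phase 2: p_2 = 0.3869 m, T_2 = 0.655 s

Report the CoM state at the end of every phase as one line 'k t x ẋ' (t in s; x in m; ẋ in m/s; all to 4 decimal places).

phase 1: p=0.1140, T=0.294, ωT=0.889379, cosh=1.422265, sinh=1.011354; start (x,ẋ)=(-0.035700, 0.153500) → end (x,ẋ)=(-0.047595, -0.239682)
phase 2: p=0.3869, T=0.655, ωT=1.981441, cosh=3.695527, sinh=3.557657; start (x,ẋ)=(-0.047595, -0.239682) → end (x,ẋ)=(-1.500664, -5.561899)

1 0.2940 -0.0476 -0.2397
2 0.9490 -1.5007 -5.5619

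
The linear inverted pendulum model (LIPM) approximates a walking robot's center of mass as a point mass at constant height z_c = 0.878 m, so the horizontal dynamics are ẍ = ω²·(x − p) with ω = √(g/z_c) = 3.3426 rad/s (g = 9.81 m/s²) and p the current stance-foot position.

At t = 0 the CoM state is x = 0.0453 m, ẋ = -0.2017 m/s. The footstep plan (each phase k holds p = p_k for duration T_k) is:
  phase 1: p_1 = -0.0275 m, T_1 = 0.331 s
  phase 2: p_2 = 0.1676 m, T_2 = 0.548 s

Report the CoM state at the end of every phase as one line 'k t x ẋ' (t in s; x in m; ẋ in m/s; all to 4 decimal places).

1 0.3310 0.0134 -0.0106
2 0.8790 -0.3361 -1.6027

phase 1: p=-0.0275, T=0.331, ωT=1.106401, cosh=1.677102, sinh=1.346354; start (x,ẋ)=(0.045300, -0.201700) → end (x,ẋ)=(0.013351, -0.010648)
phase 2: p=0.1676, T=0.548, ωT=1.831745, cosh=3.202453, sinh=3.042320; start (x,ẋ)=(0.013351, -0.010648) → end (x,ẋ)=(-0.336067, -1.602697)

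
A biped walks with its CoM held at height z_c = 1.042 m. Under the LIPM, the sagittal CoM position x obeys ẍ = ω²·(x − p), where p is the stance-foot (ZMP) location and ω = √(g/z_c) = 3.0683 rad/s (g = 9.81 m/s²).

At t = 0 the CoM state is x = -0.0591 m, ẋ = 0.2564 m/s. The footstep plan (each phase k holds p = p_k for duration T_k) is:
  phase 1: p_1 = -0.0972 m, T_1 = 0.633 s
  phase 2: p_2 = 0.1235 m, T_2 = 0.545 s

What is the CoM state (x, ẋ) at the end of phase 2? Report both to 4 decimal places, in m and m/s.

phase 1: p=-0.0972, T=0.633, ωT=1.942234, cosh=3.558848, sinh=3.415465; start (x,ẋ)=(-0.059100, 0.256400) → end (x,ẋ)=(0.323803, 1.311764)
phase 2: p=0.1235, T=0.545, ωT=1.672224, cosh=2.755911, sinh=2.568082; start (x,ẋ)=(0.323803, 1.311764) → end (x,ẋ)=(1.773427, 5.193419)

x = 1.7734, ẋ = 5.1934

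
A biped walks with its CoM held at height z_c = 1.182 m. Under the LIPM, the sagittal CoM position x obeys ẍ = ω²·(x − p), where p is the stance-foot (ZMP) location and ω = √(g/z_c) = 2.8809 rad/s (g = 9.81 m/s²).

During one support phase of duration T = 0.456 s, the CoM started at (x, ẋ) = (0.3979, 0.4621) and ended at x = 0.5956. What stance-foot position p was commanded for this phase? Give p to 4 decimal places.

p = 0.4774

ωT = 2.8809·0.456 = 1.313690; cosh(ωT) = 1.994351, sinh(ωT) = 1.725525
x(T) = p + (x₀−p)·cosh(ωT) + (ẋ₀/ω)·sinh(ωT) ⇒ p·(1 − cosh) = x(T) − x₀·cosh − (ẋ₀/ω)·sinh
numerator   = 0.5956 − (0.3979)·1.994351 − (0.4621/2.8809)·1.725525 = -0.474729
denominator = 1 − 1.994351 = -0.994351
p = -0.474729 / -0.994351 = 0.4774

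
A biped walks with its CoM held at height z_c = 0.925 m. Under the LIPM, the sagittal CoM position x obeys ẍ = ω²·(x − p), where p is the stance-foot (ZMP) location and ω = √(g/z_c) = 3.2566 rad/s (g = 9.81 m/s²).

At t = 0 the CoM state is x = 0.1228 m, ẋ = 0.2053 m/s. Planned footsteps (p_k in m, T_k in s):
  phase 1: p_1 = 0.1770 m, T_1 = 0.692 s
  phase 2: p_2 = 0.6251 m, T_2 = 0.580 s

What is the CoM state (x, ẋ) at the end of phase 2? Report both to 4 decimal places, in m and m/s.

x = -0.6128, ẋ = -3.8044

phase 1: p=0.1770, T=0.692, ωT=2.253567, cosh=4.813332, sinh=4.708309; start (x,ẋ)=(0.122800, 0.205300) → end (x,ẋ)=(0.212935, 0.157124)
phase 2: p=0.6251, T=0.580, ωT=1.888828, cosh=3.381432, sinh=3.230183; start (x,ẋ)=(0.212935, 0.157124) → end (x,ẋ)=(-0.612759, -3.804431)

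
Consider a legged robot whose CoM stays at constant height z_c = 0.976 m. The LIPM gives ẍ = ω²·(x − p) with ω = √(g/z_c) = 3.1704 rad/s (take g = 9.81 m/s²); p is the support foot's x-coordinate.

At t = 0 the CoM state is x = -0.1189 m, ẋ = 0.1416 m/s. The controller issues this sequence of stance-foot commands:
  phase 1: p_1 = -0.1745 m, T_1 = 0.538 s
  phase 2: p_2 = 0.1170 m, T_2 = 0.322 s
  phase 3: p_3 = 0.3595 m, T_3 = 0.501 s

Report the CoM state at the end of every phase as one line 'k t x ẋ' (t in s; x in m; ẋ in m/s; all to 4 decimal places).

phase 1: p=-0.1745, T=0.538, ωT=1.705675, cosh=2.843376, sinh=2.661726; start (x,ẋ)=(-0.118900, 0.141600) → end (x,ẋ)=(0.102473, 0.871816)
phase 2: p=0.1170, T=0.322, ωT=1.020869, cosh=1.567943, sinh=1.207662; start (x,ẋ)=(0.102473, 0.871816) → end (x,ẋ)=(0.426312, 1.311336)
phase 3: p=0.3595, T=0.501, ωT=1.588370, cosh=2.550011, sinh=2.345753; start (x,ẋ)=(0.426312, 1.311336) → end (x,ẋ)=(1.500118, 3.840802)

1 0.5380 0.1025 0.8718
2 0.8600 0.4263 1.3113
3 1.3610 1.5001 3.8408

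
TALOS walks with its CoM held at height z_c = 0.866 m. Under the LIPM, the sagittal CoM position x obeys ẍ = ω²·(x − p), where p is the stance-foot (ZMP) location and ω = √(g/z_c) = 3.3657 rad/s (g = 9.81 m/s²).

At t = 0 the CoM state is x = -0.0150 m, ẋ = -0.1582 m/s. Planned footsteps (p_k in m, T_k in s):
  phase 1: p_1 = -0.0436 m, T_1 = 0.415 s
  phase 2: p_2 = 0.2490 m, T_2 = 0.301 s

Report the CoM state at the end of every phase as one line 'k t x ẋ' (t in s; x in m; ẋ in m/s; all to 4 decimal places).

1 0.4150 -0.0714 -0.1567
2 0.7160 -0.3061 -1.5335

phase 1: p=-0.0436, T=0.415, ωT=1.396765, cosh=2.144750, sinh=1.897354; start (x,ẋ)=(-0.015000, -0.158200) → end (x,ẋ)=(-0.071443, -0.156662)
phase 2: p=0.2490, T=0.301, ωT=1.013076, cosh=1.558580, sinh=1.195479; start (x,ẋ)=(-0.071443, -0.156662) → end (x,ẋ)=(-0.306081, -1.533511)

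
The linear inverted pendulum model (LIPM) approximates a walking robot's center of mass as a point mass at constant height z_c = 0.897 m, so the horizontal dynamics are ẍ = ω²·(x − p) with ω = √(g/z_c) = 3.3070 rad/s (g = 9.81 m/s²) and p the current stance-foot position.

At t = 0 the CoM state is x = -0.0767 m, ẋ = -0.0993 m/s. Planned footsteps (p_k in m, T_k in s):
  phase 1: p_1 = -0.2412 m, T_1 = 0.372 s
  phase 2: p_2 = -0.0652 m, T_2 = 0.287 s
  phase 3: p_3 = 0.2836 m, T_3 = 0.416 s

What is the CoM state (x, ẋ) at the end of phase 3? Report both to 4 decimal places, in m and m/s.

phase 1: p=-0.2412, T=0.372, ωT=1.230204, cosh=1.857080, sinh=1.564847; start (x,ẋ)=(-0.076700, -0.099300) → end (x,ẋ)=(0.017302, 0.666871)
phase 2: p=-0.0652, T=0.287, ωT=0.949109, cosh=1.485246, sinh=1.098161; start (x,ẋ)=(0.017302, 0.666871) → end (x,ẋ)=(0.278784, 1.290083)
phase 3: p=0.2836, T=0.416, ωT=1.375712, cosh=2.105277, sinh=1.852617; start (x,ẋ)=(0.278784, 1.290083) → end (x,ẋ)=(0.996180, 2.686477)

x = 0.9962, ẋ = 2.6865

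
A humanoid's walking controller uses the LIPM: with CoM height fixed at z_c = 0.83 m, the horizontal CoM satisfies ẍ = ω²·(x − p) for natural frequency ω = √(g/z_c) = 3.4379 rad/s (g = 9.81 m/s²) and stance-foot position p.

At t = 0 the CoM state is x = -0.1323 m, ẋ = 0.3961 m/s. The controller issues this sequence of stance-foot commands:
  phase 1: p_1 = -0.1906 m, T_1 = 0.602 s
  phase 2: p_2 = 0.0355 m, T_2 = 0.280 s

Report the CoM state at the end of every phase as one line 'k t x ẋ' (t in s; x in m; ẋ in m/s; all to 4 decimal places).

1 0.6020 0.4931 2.3751
2 0.8820 1.4946 5.3225

phase 1: p=-0.1906, T=0.602, ωT=2.069616, cosh=4.024007, sinh=3.897772; start (x,ẋ)=(-0.132300, 0.396100) → end (x,ẋ)=(0.493084, 2.375138)
phase 2: p=0.0355, T=0.280, ωT=0.962612, cosh=1.500211, sinh=1.118317; start (x,ẋ)=(0.493084, 2.375138) → end (x,ẋ)=(1.494583, 5.322462)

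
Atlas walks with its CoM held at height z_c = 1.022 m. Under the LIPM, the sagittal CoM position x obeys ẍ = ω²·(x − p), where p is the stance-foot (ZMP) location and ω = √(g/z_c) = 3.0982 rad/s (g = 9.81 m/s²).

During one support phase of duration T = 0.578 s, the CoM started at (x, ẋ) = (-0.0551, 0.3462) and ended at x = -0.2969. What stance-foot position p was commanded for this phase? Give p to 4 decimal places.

ωT = 3.0982·0.578 = 1.790760; cosh(ωT) = 3.080419, sinh(ωT) = 2.913585
x(T) = p + (x₀−p)·cosh(ωT) + (ẋ₀/ω)·sinh(ωT) ⇒ p·(1 − cosh) = x(T) − x₀·cosh − (ẋ₀/ω)·sinh
numerator   = -0.2969 − (-0.0551)·3.080419 − (0.3462/3.0982)·2.913585 = -0.452740
denominator = 1 − 3.080419 = -2.080419
p = -0.452740 / -2.080419 = 0.2176

p = 0.2176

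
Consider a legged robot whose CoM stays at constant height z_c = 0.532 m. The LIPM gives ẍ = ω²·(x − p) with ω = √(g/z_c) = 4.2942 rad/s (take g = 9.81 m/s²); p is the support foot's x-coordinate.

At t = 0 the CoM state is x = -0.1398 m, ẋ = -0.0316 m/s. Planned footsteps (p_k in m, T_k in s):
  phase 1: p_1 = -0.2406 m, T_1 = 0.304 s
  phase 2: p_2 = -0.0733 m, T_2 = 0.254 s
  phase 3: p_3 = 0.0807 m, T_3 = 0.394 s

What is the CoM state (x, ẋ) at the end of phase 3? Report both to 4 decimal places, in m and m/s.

phase 1: p=-0.2406, T=0.304, ωT=1.305437, cosh=1.980177, sinh=1.709123; start (x,ẋ)=(-0.139800, -0.031600) → end (x,ẋ)=(-0.053575, 0.677229)
phase 2: p=-0.0733, T=0.254, ωT=1.090727, cosh=1.656204, sinh=1.320232; start (x,ẋ)=(-0.053575, 0.677229) → end (x,ẋ)=(0.167579, 1.233457)
phase 3: p=0.0807, T=0.394, ωT=1.691915, cosh=2.807017, sinh=2.622851; start (x,ẋ)=(0.167579, 1.233457) → end (x,ẋ)=(1.077954, 4.440863)

x = 1.0780, ẋ = 4.4409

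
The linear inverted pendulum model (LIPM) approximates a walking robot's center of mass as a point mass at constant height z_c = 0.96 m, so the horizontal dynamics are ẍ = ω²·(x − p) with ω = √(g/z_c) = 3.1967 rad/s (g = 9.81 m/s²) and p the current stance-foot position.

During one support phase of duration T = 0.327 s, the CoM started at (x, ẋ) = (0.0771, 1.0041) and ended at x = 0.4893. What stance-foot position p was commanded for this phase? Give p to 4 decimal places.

ωT = 3.1967·0.327 = 1.045321; cosh(ωT) = 1.597945, sinh(ωT) = 1.246366
x(T) = p + (x₀−p)·cosh(ωT) + (ẋ₀/ω)·sinh(ωT) ⇒ p·(1 − cosh) = x(T) − x₀·cosh − (ẋ₀/ω)·sinh
numerator   = 0.4893 − (0.0771)·1.597945 − (1.0041/3.1967)·1.246366 = -0.025392
denominator = 1 − 1.597945 = -0.597945
p = -0.025392 / -0.597945 = 0.0425

p = 0.0425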